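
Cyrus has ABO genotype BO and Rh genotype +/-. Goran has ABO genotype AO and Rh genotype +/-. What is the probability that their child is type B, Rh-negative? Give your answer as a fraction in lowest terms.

ABO cross BO × AO → offspring phenotypes: 1/4 O, 1/4 A, 1/4 B, 1/4 AB.
Rh cross +/- × +/- → 3/4 Rh+, 1/4 Rh-.
Independent loci: P(type B, Rh-negative) = 1/4 × 1/4 = 1/16.

1/16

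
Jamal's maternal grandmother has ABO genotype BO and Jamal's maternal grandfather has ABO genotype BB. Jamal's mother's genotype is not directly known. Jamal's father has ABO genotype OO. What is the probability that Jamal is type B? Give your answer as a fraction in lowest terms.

Jamal's mother's ABO genotype from BO × BB: 1/2 BB, 1/2 BO.
Crossing each possibility with the father OO and summing P(type B): 1/2·1 + 1/2·1/2 = 3/4.

3/4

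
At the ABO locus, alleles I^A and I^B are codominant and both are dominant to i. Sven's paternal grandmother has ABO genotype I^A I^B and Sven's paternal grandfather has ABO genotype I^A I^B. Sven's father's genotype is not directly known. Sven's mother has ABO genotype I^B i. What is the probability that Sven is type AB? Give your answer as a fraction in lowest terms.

Sven's father's ABO genotype from I^A I^B × I^A I^B: 1/4 I^A I^A, 1/2 I^A I^B, 1/4 I^B I^B.
Crossing each possibility with the mother I^B i and summing P(type AB): 1/4·1/2 + 1/2·1/4 + 1/4·0 = 1/4.

1/4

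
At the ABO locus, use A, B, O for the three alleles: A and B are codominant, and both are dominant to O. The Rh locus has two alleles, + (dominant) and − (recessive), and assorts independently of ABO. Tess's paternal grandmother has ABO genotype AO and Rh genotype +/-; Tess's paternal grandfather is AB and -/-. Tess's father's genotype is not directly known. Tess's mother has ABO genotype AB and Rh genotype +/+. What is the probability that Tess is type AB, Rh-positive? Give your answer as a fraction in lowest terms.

3/8

Tess's father's ABO genotype from AO × AB: 1/4 AA, 1/4 AB, 1/4 AO, 1/4 BO.
Crossing each possibility with the mother AB and summing P(type AB): 1/4·1/2 + 1/4·1/2 + 1/4·1/4 + 1/4·1/4 = 3/8.
Similarly for Rh via the father's Rh distribution: P(Rh+) = 1.
Independent loci: 3/8 × 1 = 3/8.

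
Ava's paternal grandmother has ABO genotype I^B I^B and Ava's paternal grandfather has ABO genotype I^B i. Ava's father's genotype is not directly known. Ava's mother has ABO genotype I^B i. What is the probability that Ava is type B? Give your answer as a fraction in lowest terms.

Ava's father's ABO genotype from I^B I^B × I^B i: 1/2 I^B I^B, 1/2 I^B i.
Crossing each possibility with the mother I^B i and summing P(type B): 1/2·1 + 1/2·3/4 = 7/8.

7/8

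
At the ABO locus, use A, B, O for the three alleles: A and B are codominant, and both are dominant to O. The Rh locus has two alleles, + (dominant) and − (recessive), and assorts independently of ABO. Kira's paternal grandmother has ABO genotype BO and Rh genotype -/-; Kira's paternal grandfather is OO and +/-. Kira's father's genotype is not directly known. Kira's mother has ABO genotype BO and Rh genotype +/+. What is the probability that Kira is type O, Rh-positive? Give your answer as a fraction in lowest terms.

Kira's father's ABO genotype from BO × OO: 1/2 BO, 1/2 OO.
Crossing each possibility with the mother BO and summing P(type O): 1/2·1/4 + 1/2·1/2 = 3/8.
Similarly for Rh via the father's Rh distribution: P(Rh+) = 1.
Independent loci: 3/8 × 1 = 3/8.

3/8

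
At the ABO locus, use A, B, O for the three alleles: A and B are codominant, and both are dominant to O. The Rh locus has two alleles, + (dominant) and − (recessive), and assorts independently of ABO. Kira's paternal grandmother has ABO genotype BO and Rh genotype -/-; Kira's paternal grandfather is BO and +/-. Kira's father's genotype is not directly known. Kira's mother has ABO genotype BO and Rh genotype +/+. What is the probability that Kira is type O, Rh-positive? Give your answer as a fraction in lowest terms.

Kira's father's ABO genotype from BO × BO: 1/4 BB, 1/2 BO, 1/4 OO.
Crossing each possibility with the mother BO and summing P(type O): 1/4·0 + 1/2·1/4 + 1/4·1/2 = 1/4.
Similarly for Rh via the father's Rh distribution: P(Rh+) = 1.
Independent loci: 1/4 × 1 = 1/4.

1/4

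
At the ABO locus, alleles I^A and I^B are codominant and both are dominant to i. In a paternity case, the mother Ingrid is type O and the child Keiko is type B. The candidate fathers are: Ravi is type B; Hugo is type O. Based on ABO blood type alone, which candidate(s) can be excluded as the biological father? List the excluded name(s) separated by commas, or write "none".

Hugo

A candidate is excluded only if no genotype consistent with his phenotype could produce a type B child with a type O mother.
Hugo (type O): no genotype consistent with that phenotype can produce a type-B child with a type-O mother.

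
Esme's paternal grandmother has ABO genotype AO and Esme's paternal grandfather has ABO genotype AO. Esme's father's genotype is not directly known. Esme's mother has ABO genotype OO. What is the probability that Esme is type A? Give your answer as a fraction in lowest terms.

1/2

Esme's father's ABO genotype from AO × AO: 1/4 AA, 1/2 AO, 1/4 OO.
Crossing each possibility with the mother OO and summing P(type A): 1/4·1 + 1/2·1/2 + 1/4·0 = 1/2.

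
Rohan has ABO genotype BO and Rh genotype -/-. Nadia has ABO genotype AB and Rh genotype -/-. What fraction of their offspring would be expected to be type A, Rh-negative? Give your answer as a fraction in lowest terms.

ABO cross BO × AB → offspring phenotypes: 1/4 A, 1/2 B, 1/4 AB.
Rh cross -/- × -/- → 1 Rh-.
Independent loci: P(type A, Rh-negative) = 1/4 × 1 = 1/4.

1/4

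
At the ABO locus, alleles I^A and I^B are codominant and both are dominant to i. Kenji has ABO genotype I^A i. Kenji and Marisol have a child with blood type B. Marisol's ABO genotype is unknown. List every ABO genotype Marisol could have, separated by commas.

I^A I^B, I^B I^B, I^B i

For each candidate genotype of Marisol, check whether crossing it with I^A i can produce every observed child phenotype.
  I^A I^A → possible child types {A} ✗
  I^A I^B → possible child types {A, B, AB} ✓
  I^A i → possible child types {O, A} ✗
  I^B I^B → possible child types {B, AB} ✓
  I^B i → possible child types {O, A, B, AB} ✓
  i i → possible child types {O, A} ✗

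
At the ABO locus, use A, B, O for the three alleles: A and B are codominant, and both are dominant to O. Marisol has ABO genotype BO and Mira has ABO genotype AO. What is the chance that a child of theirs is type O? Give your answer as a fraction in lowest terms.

ABO cross BO × AO → offspring phenotypes: 1/4 O, 1/4 A, 1/4 B, 1/4 AB.
So P(type O) = 1/4.

1/4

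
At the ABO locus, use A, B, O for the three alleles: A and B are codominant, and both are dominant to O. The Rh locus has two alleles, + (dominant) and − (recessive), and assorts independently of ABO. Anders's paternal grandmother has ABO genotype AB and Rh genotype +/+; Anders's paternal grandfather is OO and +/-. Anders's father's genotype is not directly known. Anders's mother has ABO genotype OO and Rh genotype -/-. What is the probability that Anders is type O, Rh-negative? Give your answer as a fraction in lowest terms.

Anders's father's ABO genotype from AB × OO: 1/2 AO, 1/2 BO.
Crossing each possibility with the mother OO and summing P(type O): 1/2·1/2 + 1/2·1/2 = 1/2.
Similarly for Rh via the father's Rh distribution: P(Rh-) = 1/4.
Independent loci: 1/2 × 1/4 = 1/8.

1/8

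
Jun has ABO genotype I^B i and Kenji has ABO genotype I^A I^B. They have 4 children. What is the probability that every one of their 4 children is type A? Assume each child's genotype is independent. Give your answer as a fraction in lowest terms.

ABO cross I^B i × I^A I^B → 1/4 A, 1/2 B, 1/4 AB.
So P(type A) = 1/4 per child.
All 4 independent: (1/4)^4 = 1/256.

1/256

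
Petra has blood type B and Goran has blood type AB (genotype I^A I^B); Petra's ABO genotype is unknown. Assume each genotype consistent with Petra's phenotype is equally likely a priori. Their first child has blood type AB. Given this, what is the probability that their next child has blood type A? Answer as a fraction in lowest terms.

Possible genotypes: Petra ∈ {I^B I^B, I^B i}; Goran ∈ {I^A I^B}.
Weight each parental genotype pair by prior × P(type-AB child):
  I^B I^B × I^A I^B: posterior weight 2/3; P(next child type A) = 0.
  I^B i × I^A I^B: posterior weight 1/3; P(next child type A) = 1/4.
Weighted sum = 1/12.

1/12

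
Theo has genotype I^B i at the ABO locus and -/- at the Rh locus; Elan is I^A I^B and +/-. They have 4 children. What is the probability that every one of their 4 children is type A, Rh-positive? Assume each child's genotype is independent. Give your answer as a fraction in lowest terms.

1/4096

ABO cross I^B i × I^A I^B → 1/4 A, 1/2 B, 1/4 AB.
Rh cross -/- × +/- → 1/2 Rh+, 1/2 Rh-; so P(type A, Rh-positive) = 1/4 × 1/2 = 1/8 per child.
All 4 independent: (1/8)^4 = 1/4096.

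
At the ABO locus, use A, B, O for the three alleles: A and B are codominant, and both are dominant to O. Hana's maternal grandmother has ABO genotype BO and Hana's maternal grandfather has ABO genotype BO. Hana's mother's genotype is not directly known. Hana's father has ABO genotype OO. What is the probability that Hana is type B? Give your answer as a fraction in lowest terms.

Hana's mother's ABO genotype from BO × BO: 1/4 BB, 1/2 BO, 1/4 OO.
Crossing each possibility with the father OO and summing P(type B): 1/4·1 + 1/2·1/2 + 1/4·0 = 1/2.

1/2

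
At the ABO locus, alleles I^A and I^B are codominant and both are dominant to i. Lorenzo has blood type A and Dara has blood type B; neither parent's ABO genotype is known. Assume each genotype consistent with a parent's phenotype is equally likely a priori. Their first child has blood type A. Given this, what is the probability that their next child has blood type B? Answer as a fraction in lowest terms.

Possible genotypes: Lorenzo ∈ {I^A I^A, I^A i}; Dara ∈ {I^B I^B, I^B i}.
Weight each parental genotype pair by prior × P(type-A child):
  I^A I^A × I^B i: posterior weight 2/3; P(next child type B) = 0.
  I^A i × I^B i: posterior weight 1/3; P(next child type B) = 1/4.
Weighted sum = 1/12.

1/12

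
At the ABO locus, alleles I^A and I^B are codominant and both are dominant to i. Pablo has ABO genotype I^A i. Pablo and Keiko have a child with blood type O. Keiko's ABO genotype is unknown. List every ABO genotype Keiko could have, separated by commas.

I^A i, I^B i, i i

For each candidate genotype of Keiko, check whether crossing it with I^A i can produce every observed child phenotype.
  I^A I^A → possible child types {A} ✗
  I^A I^B → possible child types {A, B, AB} ✗
  I^A i → possible child types {O, A} ✓
  I^B I^B → possible child types {B, AB} ✗
  I^B i → possible child types {O, A, B, AB} ✓
  i i → possible child types {O, A} ✓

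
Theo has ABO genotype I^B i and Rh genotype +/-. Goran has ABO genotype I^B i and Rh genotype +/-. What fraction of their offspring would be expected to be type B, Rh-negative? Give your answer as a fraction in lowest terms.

3/16

ABO cross I^B i × I^B i → offspring phenotypes: 1/4 O, 3/4 B.
Rh cross +/- × +/- → 3/4 Rh+, 1/4 Rh-.
Independent loci: P(type B, Rh-negative) = 3/4 × 1/4 = 3/16.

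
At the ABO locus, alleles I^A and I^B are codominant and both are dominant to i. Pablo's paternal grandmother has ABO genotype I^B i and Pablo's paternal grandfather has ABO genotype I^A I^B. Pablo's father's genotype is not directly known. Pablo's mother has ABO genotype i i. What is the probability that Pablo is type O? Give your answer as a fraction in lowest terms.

1/4

Pablo's father's ABO genotype from I^B i × I^A I^B: 1/4 I^A I^B, 1/4 I^A i, 1/4 I^B I^B, 1/4 I^B i.
Crossing each possibility with the mother i i and summing P(type O): 1/4·0 + 1/4·1/2 + 1/4·0 + 1/4·1/2 = 1/4.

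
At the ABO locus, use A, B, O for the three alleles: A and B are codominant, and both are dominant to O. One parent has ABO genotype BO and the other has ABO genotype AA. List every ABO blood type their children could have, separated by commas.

A, AB

Gametes from BO × AA give offspring ABO genotypes AB, AO, i.e. phenotypes A, AB.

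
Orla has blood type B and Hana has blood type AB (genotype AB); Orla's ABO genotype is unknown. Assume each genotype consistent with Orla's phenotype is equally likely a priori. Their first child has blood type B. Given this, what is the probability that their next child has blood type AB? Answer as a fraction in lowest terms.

Possible genotypes: Orla ∈ {BB, BO}; Hana ∈ {AB}.
Weight each parental genotype pair by prior × P(type-B child):
  BB × AB: posterior weight 1/2; P(next child type AB) = 1/2.
  BO × AB: posterior weight 1/2; P(next child type AB) = 1/4.
Weighted sum = 3/8.

3/8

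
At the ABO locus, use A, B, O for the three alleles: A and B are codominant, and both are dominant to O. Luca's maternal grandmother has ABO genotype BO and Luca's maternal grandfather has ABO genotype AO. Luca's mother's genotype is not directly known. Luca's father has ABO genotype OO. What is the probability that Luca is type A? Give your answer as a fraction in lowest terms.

Luca's mother's ABO genotype from BO × AO: 1/4 AB, 1/4 AO, 1/4 BO, 1/4 OO.
Crossing each possibility with the father OO and summing P(type A): 1/4·1/2 + 1/4·1/2 + 1/4·0 + 1/4·0 = 1/4.

1/4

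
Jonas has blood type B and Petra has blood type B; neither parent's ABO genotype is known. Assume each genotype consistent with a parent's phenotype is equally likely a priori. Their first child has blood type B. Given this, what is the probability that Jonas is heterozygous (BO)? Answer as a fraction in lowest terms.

Possible genotypes: Jonas ∈ {BB, BO}; Petra ∈ {BB, BO}.
Weight each parental genotype pair by prior × P(type-B child):
  BB × BB: posterior weight 4/15.
  BB × BO: posterior weight 4/15.
  BO × BB: posterior weight 4/15.
  BO × BO: posterior weight 1/5.
Sum the posterior weight over pairs where Jonas is BO: 7/15.

7/15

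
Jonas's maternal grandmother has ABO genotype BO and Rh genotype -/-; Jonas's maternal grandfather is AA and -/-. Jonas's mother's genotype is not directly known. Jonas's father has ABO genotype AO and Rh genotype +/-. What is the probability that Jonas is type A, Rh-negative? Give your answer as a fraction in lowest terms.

Jonas's mother's ABO genotype from BO × AA: 1/2 AB, 1/2 AO.
Crossing each possibility with the father AO and summing P(type A): 1/2·1/2 + 1/2·3/4 = 5/8.
Similarly for Rh via the mother's Rh distribution: P(Rh-) = 1/2.
Independent loci: 5/8 × 1/2 = 5/16.

5/16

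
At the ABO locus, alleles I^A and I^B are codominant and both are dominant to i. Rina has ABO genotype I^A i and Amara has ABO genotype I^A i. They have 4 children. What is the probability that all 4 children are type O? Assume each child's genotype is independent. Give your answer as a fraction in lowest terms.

ABO cross I^A i × I^A i → 1/4 O, 3/4 A.
So P(type O) = 1/4 per child.
All 4 independent: (1/4)^4 = 1/256.

1/256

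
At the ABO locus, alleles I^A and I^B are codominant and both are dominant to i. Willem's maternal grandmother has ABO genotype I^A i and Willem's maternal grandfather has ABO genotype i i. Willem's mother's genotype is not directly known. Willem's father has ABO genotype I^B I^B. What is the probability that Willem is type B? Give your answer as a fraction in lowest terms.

Willem's mother's ABO genotype from I^A i × i i: 1/2 I^A i, 1/2 i i.
Crossing each possibility with the father I^B I^B and summing P(type B): 1/2·1/2 + 1/2·1 = 3/4.

3/4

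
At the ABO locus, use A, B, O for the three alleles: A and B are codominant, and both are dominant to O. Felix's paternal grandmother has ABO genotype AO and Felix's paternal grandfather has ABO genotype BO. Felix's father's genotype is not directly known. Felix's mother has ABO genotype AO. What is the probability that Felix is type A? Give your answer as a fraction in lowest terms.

Felix's father's ABO genotype from AO × BO: 1/4 AB, 1/4 AO, 1/4 BO, 1/4 OO.
Crossing each possibility with the mother AO and summing P(type A): 1/4·1/2 + 1/4·3/4 + 1/4·1/4 + 1/4·1/2 = 1/2.

1/2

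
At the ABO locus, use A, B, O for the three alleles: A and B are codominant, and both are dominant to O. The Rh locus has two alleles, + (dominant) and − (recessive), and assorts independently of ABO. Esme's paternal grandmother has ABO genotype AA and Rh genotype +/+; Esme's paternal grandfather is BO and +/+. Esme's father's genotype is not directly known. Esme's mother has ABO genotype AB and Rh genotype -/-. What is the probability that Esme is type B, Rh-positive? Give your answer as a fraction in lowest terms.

Esme's father's ABO genotype from AA × BO: 1/2 AB, 1/2 AO.
Crossing each possibility with the mother AB and summing P(type B): 1/2·1/4 + 1/2·1/4 = 1/4.
Similarly for Rh via the father's Rh distribution: P(Rh+) = 1.
Independent loci: 1/4 × 1 = 1/4.

1/4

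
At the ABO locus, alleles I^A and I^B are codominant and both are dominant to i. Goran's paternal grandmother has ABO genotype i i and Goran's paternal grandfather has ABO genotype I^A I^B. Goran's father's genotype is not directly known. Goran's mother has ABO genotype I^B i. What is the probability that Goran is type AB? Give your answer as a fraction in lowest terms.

Goran's father's ABO genotype from i i × I^A I^B: 1/2 I^A i, 1/2 I^B i.
Crossing each possibility with the mother I^B i and summing P(type AB): 1/2·1/4 + 1/2·0 = 1/8.

1/8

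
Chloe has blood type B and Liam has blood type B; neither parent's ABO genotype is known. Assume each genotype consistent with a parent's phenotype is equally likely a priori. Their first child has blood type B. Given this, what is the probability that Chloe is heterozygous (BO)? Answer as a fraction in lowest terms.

Possible genotypes: Chloe ∈ {BB, BO}; Liam ∈ {BB, BO}.
Weight each parental genotype pair by prior × P(type-B child):
  BB × BB: posterior weight 4/15.
  BB × BO: posterior weight 4/15.
  BO × BB: posterior weight 4/15.
  BO × BO: posterior weight 1/5.
Sum the posterior weight over pairs where Chloe is BO: 7/15.

7/15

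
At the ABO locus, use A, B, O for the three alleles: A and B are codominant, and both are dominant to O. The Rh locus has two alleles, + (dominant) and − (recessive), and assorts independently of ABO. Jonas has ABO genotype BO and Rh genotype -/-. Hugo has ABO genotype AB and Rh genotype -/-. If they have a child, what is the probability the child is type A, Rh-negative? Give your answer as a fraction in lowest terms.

ABO cross BO × AB → offspring phenotypes: 1/4 A, 1/2 B, 1/4 AB.
Rh cross -/- × -/- → 1 Rh-.
Independent loci: P(type A, Rh-negative) = 1/4 × 1 = 1/4.

1/4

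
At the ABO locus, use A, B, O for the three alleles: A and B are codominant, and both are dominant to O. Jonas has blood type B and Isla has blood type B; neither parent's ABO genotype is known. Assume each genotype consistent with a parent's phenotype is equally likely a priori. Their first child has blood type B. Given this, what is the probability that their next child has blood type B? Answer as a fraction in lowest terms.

Possible genotypes: Jonas ∈ {BB, BO}; Isla ∈ {BB, BO}.
Weight each parental genotype pair by prior × P(type-B child):
  BB × BB: posterior weight 4/15; P(next child type B) = 1.
  BB × BO: posterior weight 4/15; P(next child type B) = 1.
  BO × BB: posterior weight 4/15; P(next child type B) = 1.
  BO × BO: posterior weight 1/5; P(next child type B) = 3/4.
Weighted sum = 19/20.

19/20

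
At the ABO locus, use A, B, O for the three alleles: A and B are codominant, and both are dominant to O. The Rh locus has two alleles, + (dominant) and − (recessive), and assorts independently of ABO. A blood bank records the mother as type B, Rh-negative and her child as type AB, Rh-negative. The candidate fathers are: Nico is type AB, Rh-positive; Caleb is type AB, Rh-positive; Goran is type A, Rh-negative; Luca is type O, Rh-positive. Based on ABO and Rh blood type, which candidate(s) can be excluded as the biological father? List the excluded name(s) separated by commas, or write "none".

A candidate is excluded only if no genotype consistent with his phenotype could produce a type AB, Rh-negative child with a type B, Rh-negative mother.
Luca (type O, Rh+): no genotype consistent with that phenotype can produce a type-AB Rh- child with a type-B mother.

Luca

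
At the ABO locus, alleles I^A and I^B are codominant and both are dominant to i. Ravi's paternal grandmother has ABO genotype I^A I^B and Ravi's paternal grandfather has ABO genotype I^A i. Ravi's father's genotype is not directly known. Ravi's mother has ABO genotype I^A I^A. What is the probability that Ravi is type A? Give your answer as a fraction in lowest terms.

Ravi's father's ABO genotype from I^A I^B × I^A i: 1/4 I^A I^A, 1/4 I^A I^B, 1/4 I^A i, 1/4 I^B i.
Crossing each possibility with the mother I^A I^A and summing P(type A): 1/4·1 + 1/4·1/2 + 1/4·1 + 1/4·1/2 = 3/4.

3/4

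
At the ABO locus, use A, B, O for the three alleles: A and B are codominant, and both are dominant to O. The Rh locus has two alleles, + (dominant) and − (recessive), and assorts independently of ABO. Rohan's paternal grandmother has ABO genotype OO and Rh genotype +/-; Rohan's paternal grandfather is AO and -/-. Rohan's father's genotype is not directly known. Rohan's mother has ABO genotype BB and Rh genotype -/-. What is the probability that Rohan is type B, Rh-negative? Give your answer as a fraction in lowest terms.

Rohan's father's ABO genotype from OO × AO: 1/2 AO, 1/2 OO.
Crossing each possibility with the mother BB and summing P(type B): 1/2·1/2 + 1/2·1 = 3/4.
Similarly for Rh via the father's Rh distribution: P(Rh-) = 3/4.
Independent loci: 3/4 × 3/4 = 9/16.

9/16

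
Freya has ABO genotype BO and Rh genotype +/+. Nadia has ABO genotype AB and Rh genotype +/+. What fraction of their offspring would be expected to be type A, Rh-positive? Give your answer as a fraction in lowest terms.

1/4

ABO cross BO × AB → offspring phenotypes: 1/4 A, 1/2 B, 1/4 AB.
Rh cross +/+ × +/+ → 1 Rh+.
Independent loci: P(type A, Rh-positive) = 1/4 × 1 = 1/4.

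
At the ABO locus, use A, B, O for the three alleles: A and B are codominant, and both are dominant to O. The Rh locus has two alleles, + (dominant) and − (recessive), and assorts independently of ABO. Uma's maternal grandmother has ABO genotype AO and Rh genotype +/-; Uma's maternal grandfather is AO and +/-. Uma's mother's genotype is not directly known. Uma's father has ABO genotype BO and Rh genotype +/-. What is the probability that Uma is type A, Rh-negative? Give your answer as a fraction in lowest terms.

1/16

Uma's mother's ABO genotype from AO × AO: 1/4 AA, 1/2 AO, 1/4 OO.
Crossing each possibility with the father BO and summing P(type A): 1/4·1/2 + 1/2·1/4 + 1/4·0 = 1/4.
Similarly for Rh via the mother's Rh distribution: P(Rh-) = 1/4.
Independent loci: 1/4 × 1/4 = 1/16.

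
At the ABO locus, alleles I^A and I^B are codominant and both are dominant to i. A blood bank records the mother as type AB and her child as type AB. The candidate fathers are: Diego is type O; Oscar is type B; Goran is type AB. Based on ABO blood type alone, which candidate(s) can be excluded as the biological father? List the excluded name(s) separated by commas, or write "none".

Diego

A candidate is excluded only if no genotype consistent with his phenotype could produce a type AB child with a type AB mother.
Diego (type O): no genotype consistent with that phenotype can produce a type-AB child with a type-AB mother.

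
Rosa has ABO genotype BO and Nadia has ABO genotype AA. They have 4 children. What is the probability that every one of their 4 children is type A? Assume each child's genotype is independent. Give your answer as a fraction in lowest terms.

1/16

ABO cross BO × AA → 1/2 A, 1/2 AB.
So P(type A) = 1/2 per child.
All 4 independent: (1/2)^4 = 1/16.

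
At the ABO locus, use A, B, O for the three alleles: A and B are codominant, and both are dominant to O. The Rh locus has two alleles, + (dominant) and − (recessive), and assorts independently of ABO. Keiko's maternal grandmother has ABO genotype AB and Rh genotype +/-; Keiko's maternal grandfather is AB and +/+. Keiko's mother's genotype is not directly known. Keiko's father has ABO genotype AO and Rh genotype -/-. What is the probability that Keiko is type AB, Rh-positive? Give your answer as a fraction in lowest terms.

3/16

Keiko's mother's ABO genotype from AB × AB: 1/4 AA, 1/2 AB, 1/4 BB.
Crossing each possibility with the father AO and summing P(type AB): 1/4·0 + 1/2·1/4 + 1/4·1/2 = 1/4.
Similarly for Rh via the mother's Rh distribution: P(Rh+) = 3/4.
Independent loci: 1/4 × 3/4 = 3/16.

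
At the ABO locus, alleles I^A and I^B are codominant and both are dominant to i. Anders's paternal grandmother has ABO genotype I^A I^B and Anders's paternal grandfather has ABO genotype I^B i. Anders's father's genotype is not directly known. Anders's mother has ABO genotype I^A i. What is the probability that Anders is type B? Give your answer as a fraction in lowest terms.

Anders's father's ABO genotype from I^A I^B × I^B i: 1/4 I^A I^B, 1/4 I^A i, 1/4 I^B I^B, 1/4 I^B i.
Crossing each possibility with the mother I^A i and summing P(type B): 1/4·1/4 + 1/4·0 + 1/4·1/2 + 1/4·1/4 = 1/4.

1/4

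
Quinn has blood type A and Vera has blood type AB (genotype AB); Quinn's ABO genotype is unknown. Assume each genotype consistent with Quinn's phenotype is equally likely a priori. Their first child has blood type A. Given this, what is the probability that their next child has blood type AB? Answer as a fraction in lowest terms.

3/8

Possible genotypes: Quinn ∈ {AA, AO}; Vera ∈ {AB}.
Weight each parental genotype pair by prior × P(type-A child):
  AA × AB: posterior weight 1/2; P(next child type AB) = 1/2.
  AO × AB: posterior weight 1/2; P(next child type AB) = 1/4.
Weighted sum = 3/8.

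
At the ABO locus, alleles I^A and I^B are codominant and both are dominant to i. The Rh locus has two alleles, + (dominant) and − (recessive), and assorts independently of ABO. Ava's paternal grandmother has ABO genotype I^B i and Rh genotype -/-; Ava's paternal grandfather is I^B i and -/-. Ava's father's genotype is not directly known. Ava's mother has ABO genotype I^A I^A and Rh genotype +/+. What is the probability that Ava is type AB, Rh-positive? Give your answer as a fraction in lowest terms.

Ava's father's ABO genotype from I^B i × I^B i: 1/4 I^B I^B, 1/2 I^B i, 1/4 i i.
Crossing each possibility with the mother I^A I^A and summing P(type AB): 1/4·1 + 1/2·1/2 + 1/4·0 = 1/2.
Similarly for Rh via the father's Rh distribution: P(Rh+) = 1.
Independent loci: 1/2 × 1 = 1/2.

1/2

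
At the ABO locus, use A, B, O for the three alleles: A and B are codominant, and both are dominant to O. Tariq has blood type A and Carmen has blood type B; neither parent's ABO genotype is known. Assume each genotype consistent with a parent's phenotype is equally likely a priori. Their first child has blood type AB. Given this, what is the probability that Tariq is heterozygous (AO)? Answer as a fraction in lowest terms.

1/3

Possible genotypes: Tariq ∈ {AA, AO}; Carmen ∈ {BB, BO}.
Weight each parental genotype pair by prior × P(type-AB child):
  AA × BB: posterior weight 4/9.
  AA × BO: posterior weight 2/9.
  AO × BB: posterior weight 2/9.
  AO × BO: posterior weight 1/9.
Sum the posterior weight over pairs where Tariq is AO: 1/3.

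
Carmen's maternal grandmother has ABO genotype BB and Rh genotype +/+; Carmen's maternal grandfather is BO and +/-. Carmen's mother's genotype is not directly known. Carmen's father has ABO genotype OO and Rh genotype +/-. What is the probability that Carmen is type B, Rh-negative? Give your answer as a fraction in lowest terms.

3/32

Carmen's mother's ABO genotype from BB × BO: 1/2 BB, 1/2 BO.
Crossing each possibility with the father OO and summing P(type B): 1/2·1 + 1/2·1/2 = 3/4.
Similarly for Rh via the mother's Rh distribution: P(Rh-) = 1/8.
Independent loci: 3/4 × 1/8 = 3/32.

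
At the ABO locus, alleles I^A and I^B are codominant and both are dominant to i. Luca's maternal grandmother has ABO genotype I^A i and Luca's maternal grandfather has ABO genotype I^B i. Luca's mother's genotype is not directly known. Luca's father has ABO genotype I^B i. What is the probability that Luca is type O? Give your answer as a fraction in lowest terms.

1/4

Luca's mother's ABO genotype from I^A i × I^B i: 1/4 I^A I^B, 1/4 I^A i, 1/4 I^B i, 1/4 i i.
Crossing each possibility with the father I^B i and summing P(type O): 1/4·0 + 1/4·1/4 + 1/4·1/4 + 1/4·1/2 = 1/4.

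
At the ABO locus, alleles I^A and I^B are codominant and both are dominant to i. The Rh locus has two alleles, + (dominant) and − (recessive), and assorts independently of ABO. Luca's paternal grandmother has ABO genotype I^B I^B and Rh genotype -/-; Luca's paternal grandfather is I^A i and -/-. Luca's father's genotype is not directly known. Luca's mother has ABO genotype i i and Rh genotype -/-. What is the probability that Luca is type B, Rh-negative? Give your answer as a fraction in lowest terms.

1/2

Luca's father's ABO genotype from I^B I^B × I^A i: 1/2 I^A I^B, 1/2 I^B i.
Crossing each possibility with the mother i i and summing P(type B): 1/2·1/2 + 1/2·1/2 = 1/2.
Similarly for Rh via the father's Rh distribution: P(Rh-) = 1.
Independent loci: 1/2 × 1 = 1/2.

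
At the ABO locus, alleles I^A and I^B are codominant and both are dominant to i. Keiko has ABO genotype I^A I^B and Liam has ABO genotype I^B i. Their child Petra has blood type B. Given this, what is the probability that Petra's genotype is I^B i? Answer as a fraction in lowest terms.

Cross I^A I^B × I^B i → 1/4 I^A I^B, 1/4 I^A i, 1/4 I^B I^B, 1/4 I^B i.
Type-B genotypes among offspring: I^B I^B (1/4), I^B i (1/4); total 1/2.
P(I^B i | type B) = (1/4) / (1/2) = 1/2.

1/2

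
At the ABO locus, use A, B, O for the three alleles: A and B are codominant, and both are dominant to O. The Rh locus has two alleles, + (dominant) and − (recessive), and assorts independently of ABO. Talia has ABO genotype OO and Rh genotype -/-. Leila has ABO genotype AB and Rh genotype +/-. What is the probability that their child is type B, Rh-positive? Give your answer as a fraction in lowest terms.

1/4

ABO cross OO × AB → offspring phenotypes: 1/2 A, 1/2 B.
Rh cross -/- × +/- → 1/2 Rh+, 1/2 Rh-.
Independent loci: P(type B, Rh-positive) = 1/2 × 1/2 = 1/4.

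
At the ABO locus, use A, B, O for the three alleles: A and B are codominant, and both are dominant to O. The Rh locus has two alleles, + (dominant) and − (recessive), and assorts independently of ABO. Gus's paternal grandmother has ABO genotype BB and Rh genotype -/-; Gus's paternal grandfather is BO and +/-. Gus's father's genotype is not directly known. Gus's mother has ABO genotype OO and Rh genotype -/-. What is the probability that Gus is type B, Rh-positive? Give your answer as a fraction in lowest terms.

Gus's father's ABO genotype from BB × BO: 1/2 BB, 1/2 BO.
Crossing each possibility with the mother OO and summing P(type B): 1/2·1 + 1/2·1/2 = 3/4.
Similarly for Rh via the father's Rh distribution: P(Rh+) = 1/4.
Independent loci: 3/4 × 1/4 = 3/16.

3/16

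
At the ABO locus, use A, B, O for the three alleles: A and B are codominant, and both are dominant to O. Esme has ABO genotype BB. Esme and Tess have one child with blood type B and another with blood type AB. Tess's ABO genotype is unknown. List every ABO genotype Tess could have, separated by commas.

For each candidate genotype of Tess, check whether crossing it with BB can produce every observed child phenotype.
  AA → possible child types {AB} ✗
  AB → possible child types {B, AB} ✓
  AO → possible child types {B, AB} ✓
  BB → possible child types {B} ✗
  BO → possible child types {B} ✗
  OO → possible child types {B} ✗

AB, AO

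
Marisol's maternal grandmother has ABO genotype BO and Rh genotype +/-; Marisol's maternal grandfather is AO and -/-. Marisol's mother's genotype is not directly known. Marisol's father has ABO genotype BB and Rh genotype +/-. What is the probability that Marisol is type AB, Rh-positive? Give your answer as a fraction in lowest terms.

5/32

Marisol's mother's ABO genotype from BO × AO: 1/4 AB, 1/4 AO, 1/4 BO, 1/4 OO.
Crossing each possibility with the father BB and summing P(type AB): 1/4·1/2 + 1/4·1/2 + 1/4·0 + 1/4·0 = 1/4.
Similarly for Rh via the mother's Rh distribution: P(Rh+) = 5/8.
Independent loci: 1/4 × 5/8 = 5/32.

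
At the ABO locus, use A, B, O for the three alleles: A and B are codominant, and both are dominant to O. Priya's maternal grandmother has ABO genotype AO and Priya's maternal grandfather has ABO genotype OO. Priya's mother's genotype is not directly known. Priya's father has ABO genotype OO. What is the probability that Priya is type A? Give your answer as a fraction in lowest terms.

1/4

Priya's mother's ABO genotype from AO × OO: 1/2 AO, 1/2 OO.
Crossing each possibility with the father OO and summing P(type A): 1/2·1/2 + 1/2·0 = 1/4.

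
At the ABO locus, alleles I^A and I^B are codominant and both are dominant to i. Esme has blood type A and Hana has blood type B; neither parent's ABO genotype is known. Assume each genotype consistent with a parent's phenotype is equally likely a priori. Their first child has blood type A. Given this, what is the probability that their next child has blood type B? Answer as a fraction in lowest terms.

Possible genotypes: Esme ∈ {I^A I^A, I^A i}; Hana ∈ {I^B I^B, I^B i}.
Weight each parental genotype pair by prior × P(type-A child):
  I^A I^A × I^B i: posterior weight 2/3; P(next child type B) = 0.
  I^A i × I^B i: posterior weight 1/3; P(next child type B) = 1/4.
Weighted sum = 1/12.

1/12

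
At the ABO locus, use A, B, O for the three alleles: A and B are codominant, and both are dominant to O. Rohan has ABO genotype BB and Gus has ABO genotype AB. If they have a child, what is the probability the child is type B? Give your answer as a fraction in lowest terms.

1/2

ABO cross BB × AB → offspring phenotypes: 1/2 B, 1/2 AB.
So P(type B) = 1/2.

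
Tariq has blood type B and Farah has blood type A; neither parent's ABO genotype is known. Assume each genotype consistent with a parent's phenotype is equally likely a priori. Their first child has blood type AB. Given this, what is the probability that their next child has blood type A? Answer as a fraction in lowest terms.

Possible genotypes: Tariq ∈ {BB, BO}; Farah ∈ {AA, AO}.
Weight each parental genotype pair by prior × P(type-AB child):
  BB × AA: posterior weight 4/9; P(next child type A) = 0.
  BB × AO: posterior weight 2/9; P(next child type A) = 0.
  BO × AA: posterior weight 2/9; P(next child type A) = 1/2.
  BO × AO: posterior weight 1/9; P(next child type A) = 1/4.
Weighted sum = 5/36.

5/36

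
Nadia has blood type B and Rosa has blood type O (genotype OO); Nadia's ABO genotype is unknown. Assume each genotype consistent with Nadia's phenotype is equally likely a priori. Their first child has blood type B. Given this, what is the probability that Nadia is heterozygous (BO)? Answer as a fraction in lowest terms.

Possible genotypes: Nadia ∈ {BB, BO}; Rosa ∈ {OO}.
Weight each parental genotype pair by prior × P(type-B child):
  BB × OO: posterior weight 2/3.
  BO × OO: posterior weight 1/3.
Sum the posterior weight over pairs where Nadia is BO: 1/3.

1/3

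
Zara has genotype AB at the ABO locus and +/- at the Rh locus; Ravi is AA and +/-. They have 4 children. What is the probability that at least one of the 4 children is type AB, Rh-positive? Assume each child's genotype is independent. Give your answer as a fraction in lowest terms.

3471/4096

ABO cross AB × AA → 1/2 A, 1/2 AB.
Rh cross +/- × +/- → 3/4 Rh+, 1/4 Rh-; so P(type AB, Rh-positive) = 1/2 × 3/4 = 3/8 per child.
P(none) = (5/8)^4 = 625/4096; P(at least one) = 1 − 625/4096 = 3471/4096.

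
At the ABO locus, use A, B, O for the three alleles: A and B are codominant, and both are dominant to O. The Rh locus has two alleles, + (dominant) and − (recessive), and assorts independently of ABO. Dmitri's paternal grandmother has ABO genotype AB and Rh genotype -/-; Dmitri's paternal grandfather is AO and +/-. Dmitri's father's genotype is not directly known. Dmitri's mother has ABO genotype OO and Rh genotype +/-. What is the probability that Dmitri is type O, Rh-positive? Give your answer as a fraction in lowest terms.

Dmitri's father's ABO genotype from AB × AO: 1/4 AA, 1/4 AB, 1/4 AO, 1/4 BO.
Crossing each possibility with the mother OO and summing P(type O): 1/4·0 + 1/4·0 + 1/4·1/2 + 1/4·1/2 = 1/4.
Similarly for Rh via the father's Rh distribution: P(Rh+) = 5/8.
Independent loci: 1/4 × 5/8 = 5/32.

5/32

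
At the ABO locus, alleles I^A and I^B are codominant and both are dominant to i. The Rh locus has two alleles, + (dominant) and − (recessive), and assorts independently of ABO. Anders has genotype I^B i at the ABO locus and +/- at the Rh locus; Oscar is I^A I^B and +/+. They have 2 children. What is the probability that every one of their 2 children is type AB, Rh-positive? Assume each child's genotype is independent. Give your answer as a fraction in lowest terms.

1/16

ABO cross I^B i × I^A I^B → 1/4 A, 1/2 B, 1/4 AB.
Rh cross +/- × +/+ → 1 Rh+; so P(type AB, Rh-positive) = 1/4 × 1 = 1/4 per child.
All 2 independent: (1/4)^2 = 1/16.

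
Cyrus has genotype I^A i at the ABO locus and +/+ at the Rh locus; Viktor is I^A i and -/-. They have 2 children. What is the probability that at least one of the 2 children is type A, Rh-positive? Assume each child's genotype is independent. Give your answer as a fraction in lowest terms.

ABO cross I^A i × I^A i → 1/4 O, 3/4 A.
Rh cross +/+ × -/- → 1 Rh+; so P(type A, Rh-positive) = 3/4 × 1 = 3/4 per child.
P(none) = (1/4)^2 = 1/16; P(at least one) = 1 − 1/16 = 15/16.

15/16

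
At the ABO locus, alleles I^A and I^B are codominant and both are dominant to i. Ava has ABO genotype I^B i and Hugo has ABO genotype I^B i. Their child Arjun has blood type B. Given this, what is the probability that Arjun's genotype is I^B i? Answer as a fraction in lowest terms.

2/3

Cross I^B i × I^B i → 1/4 I^B I^B, 1/2 I^B i, 1/4 i i.
Type-B genotypes among offspring: I^B I^B (1/4), I^B i (1/2); total 3/4.
P(I^B i | type B) = (1/2) / (3/4) = 2/3.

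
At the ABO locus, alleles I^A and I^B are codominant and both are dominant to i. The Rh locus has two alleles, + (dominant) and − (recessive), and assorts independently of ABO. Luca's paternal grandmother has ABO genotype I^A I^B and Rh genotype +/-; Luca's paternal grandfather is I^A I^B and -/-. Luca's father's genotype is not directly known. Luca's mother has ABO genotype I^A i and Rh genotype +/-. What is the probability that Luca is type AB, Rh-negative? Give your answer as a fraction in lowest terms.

Luca's father's ABO genotype from I^A I^B × I^A I^B: 1/4 I^A I^A, 1/2 I^A I^B, 1/4 I^B I^B.
Crossing each possibility with the mother I^A i and summing P(type AB): 1/4·0 + 1/2·1/4 + 1/4·1/2 = 1/4.
Similarly for Rh via the father's Rh distribution: P(Rh-) = 3/8.
Independent loci: 1/4 × 3/8 = 3/32.

3/32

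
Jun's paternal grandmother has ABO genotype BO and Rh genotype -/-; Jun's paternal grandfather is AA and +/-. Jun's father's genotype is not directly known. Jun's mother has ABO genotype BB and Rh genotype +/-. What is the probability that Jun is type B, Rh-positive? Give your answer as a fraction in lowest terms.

5/16

Jun's father's ABO genotype from BO × AA: 1/2 AB, 1/2 AO.
Crossing each possibility with the mother BB and summing P(type B): 1/2·1/2 + 1/2·1/2 = 1/2.
Similarly for Rh via the father's Rh distribution: P(Rh+) = 5/8.
Independent loci: 1/2 × 5/8 = 5/16.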